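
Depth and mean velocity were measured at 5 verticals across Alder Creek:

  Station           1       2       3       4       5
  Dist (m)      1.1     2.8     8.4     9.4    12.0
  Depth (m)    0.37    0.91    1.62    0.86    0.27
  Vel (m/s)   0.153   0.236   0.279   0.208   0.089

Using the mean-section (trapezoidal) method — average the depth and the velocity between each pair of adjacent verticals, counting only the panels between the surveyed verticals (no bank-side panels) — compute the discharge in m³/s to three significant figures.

2.56 m³/s

Panel 1-2: Δb = 1.7 m, d̄ = (0.37+0.91)/2 = 0.64, v̄ = (0.153+0.236)/2 = 0.1945 → q = 1.7×0.64×0.1945 = 0.2116 m³/s
Panel 2-3: Δb = 5.6 m, d̄ = (0.91+1.62)/2 = 1.265, v̄ = (0.236+0.279)/2 = 0.2575 → q = 5.6×1.265×0.2575 = 1.824 m³/s
Panel 3-4: Δb = 1 m, d̄ = (1.62+0.86)/2 = 1.24, v̄ = (0.279+0.208)/2 = 0.2435 → q = 1×1.24×0.2435 = 0.3019 m³/s
Panel 4-5: Δb = 2.6 m, d̄ = (0.86+0.27)/2 = 0.565, v̄ = (0.208+0.089)/2 = 0.1485 → q = 2.6×0.565×0.1485 = 0.2181 m³/s
Q = Σ q = 2.556 m³/s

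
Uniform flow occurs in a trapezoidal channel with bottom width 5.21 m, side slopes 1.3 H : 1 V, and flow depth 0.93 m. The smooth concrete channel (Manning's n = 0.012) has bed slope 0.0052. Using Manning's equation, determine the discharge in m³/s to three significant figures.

28.9 m³/s

A = (b + z·y)·y = (5.21 + 1.3×0.93)×0.93 = 5.970 m²
P = b + 2y√(1+z²) = 5.21 + 2×0.93×√(1+1.3²) = 8.261 m
R = A/P = 5.970/8.261 = 0.7227 m
Q = (1/n)·A·R^(2/3)·S^(1/2) = (1/0.012) × 5.970 × 0.7227^(2/3) × 0.0052^(1/2) = 28.89 m³/s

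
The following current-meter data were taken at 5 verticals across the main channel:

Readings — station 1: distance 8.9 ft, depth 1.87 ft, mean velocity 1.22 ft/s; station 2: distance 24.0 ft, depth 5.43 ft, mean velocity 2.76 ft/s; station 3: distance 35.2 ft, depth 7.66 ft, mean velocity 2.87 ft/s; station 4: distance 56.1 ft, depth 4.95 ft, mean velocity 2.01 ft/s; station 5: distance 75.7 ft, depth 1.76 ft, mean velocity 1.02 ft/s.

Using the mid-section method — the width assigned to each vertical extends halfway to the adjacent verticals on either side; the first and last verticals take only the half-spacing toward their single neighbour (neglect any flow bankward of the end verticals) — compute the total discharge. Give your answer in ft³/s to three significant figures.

w_1 = (24.0 − 8.9)/2 = 7.55 ft; q_1 = 1.22 × 1.87 × 7.55 = 17.22 ft³/s
w_2 = (35.2 − 8.9)/2 = 13.15 ft; q_2 = 2.76 × 5.43 × 13.15 = 197.1 ft³/s
w_3 = (56.1 − 24.0)/2 = 16.05 ft; q_3 = 2.87 × 7.66 × 16.05 = 352.8 ft³/s
w_4 = (75.7 − 35.2)/2 = 20.25 ft; q_4 = 2.01 × 4.95 × 20.25 = 201.5 ft³/s
w_5 = (75.7 − 56.1)/2 = 9.8 ft; q_5 = 1.02 × 1.76 × 9.8 = 17.59 ft³/s
Q = Σ qᵢ = 786.2 ft³/s

786 ft³/s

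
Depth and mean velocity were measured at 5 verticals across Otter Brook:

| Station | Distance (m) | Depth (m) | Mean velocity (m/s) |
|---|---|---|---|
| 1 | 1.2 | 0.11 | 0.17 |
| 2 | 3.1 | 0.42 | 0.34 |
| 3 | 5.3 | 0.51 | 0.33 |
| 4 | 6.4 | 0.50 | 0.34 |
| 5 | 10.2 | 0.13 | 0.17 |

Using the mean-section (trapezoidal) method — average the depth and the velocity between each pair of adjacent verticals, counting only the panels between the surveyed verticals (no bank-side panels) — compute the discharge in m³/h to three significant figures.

Panel 1-2: Δb = 1.9 m, d̄ = (0.11+0.42)/2 = 0.265, v̄ = (0.17+0.34)/2 = 0.255 → q = 1.9×0.265×0.255 = 0.1284 m³/s
Panel 2-3: Δb = 2.2 m, d̄ = (0.42+0.51)/2 = 0.465, v̄ = (0.34+0.33)/2 = 0.335 → q = 2.2×0.465×0.335 = 0.3427 m³/s
Panel 3-4: Δb = 1.1 m, d̄ = (0.51+0.50)/2 = 0.505, v̄ = (0.33+0.34)/2 = 0.335 → q = 1.1×0.505×0.335 = 0.1861 m³/s
Panel 4-5: Δb = 3.8 m, d̄ = (0.50+0.13)/2 = 0.315, v̄ = (0.34+0.17)/2 = 0.255 → q = 3.8×0.315×0.255 = 0.3052 m³/s
Q = Σ q = 0.9624 m³/s
= 0.9624 × 3600 = 3465 m³/h

3460 m³/h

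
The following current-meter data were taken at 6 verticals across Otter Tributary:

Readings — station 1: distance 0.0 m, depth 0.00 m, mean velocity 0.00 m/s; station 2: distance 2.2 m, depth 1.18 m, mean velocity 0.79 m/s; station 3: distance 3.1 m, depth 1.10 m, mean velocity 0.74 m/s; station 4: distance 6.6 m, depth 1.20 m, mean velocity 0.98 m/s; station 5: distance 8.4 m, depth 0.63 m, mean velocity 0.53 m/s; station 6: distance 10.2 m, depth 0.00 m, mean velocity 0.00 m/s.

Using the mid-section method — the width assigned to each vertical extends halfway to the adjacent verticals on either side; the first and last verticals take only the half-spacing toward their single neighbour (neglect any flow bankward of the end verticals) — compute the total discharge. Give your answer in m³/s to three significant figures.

6.95 m³/s

w_2 = (3.1 − 0.0)/2 = 1.55 m; q_2 = 0.79 × 1.18 × 1.55 = 1.445 m³/s
w_3 = (6.6 − 2.2)/2 = 2.2 m; q_3 = 0.74 × 1.10 × 2.2 = 1.791 m³/s
w_4 = (8.4 − 3.1)/2 = 2.65 m; q_4 = 0.98 × 1.20 × 2.65 = 3.116 m³/s
w_5 = (10.2 − 6.6)/2 = 1.8 m; q_5 = 0.53 × 0.63 × 1.8 = 0.6010 m³/s
Stations 1, 6 contribute zero (depth or velocity is 0).
Q = Σ qᵢ = 6.953 m³/s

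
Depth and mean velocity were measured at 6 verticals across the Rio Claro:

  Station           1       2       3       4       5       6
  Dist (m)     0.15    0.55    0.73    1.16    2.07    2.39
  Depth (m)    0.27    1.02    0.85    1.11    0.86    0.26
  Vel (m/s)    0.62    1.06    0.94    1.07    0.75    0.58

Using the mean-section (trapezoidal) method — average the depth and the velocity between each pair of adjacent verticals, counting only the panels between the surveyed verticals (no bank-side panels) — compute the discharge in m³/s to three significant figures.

Panel 1-2: Δb = 0.4 m, d̄ = (0.27+1.02)/2 = 0.645, v̄ = (0.62+1.06)/2 = 0.84 → q = 0.4×0.645×0.84 = 0.2167 m³/s
Panel 2-3: Δb = 0.18 m, d̄ = (1.02+0.85)/2 = 0.935, v̄ = (1.06+0.94)/2 = 1 → q = 0.18×0.935×1 = 0.1683 m³/s
Panel 3-4: Δb = 0.43 m, d̄ = (0.85+1.11)/2 = 0.98, v̄ = (0.94+1.07)/2 = 1.005 → q = 0.43×0.98×1.005 = 0.4235 m³/s
Panel 4-5: Δb = 0.91 m, d̄ = (1.11+0.86)/2 = 0.985, v̄ = (1.07+0.75)/2 = 0.91 → q = 0.91×0.985×0.91 = 0.8157 m³/s
Panel 5-6: Δb = 0.32 m, d̄ = (0.86+0.26)/2 = 0.56, v̄ = (0.75+0.58)/2 = 0.665 → q = 0.32×0.56×0.665 = 0.1192 m³/s
Q = Σ q = 1.743 m³/s

1.74 m³/s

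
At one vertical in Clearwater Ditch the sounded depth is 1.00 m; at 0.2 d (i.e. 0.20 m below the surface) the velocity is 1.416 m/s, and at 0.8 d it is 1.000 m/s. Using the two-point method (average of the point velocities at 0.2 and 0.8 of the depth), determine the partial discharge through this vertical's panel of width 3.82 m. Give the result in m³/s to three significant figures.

v̄ = (1.416 + 1.000) / 2 = 1.208 m/s
q = v̄ × d × w = 1.208 × 1.00 × 3.82 = 4.615 m³/s

4.61 m³/s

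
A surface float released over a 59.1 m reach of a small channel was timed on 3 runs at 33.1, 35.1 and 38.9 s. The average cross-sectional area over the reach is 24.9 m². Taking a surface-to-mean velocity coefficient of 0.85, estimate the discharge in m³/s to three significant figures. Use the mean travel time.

t̄ = (33.1 + 35.1 + 38.9) / 3 = 35.7 s
v_surface = L / t̄ = 59.1 / 35.7 = 1.655 m/s
v_mean = 0.85 × 1.655 = 1.407 m/s
Q = A × v_mean = 24.9 × 1.407 = 35.04 m³/s

35.0 m³/s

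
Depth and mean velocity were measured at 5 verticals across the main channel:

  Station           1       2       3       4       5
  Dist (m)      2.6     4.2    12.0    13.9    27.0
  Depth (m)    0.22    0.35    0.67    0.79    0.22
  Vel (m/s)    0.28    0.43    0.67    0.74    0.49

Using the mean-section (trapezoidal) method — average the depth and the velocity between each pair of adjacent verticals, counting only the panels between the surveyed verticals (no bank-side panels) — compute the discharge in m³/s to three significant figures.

7.40 m³/s

Panel 1-2: Δb = 1.6 m, d̄ = (0.22+0.35)/2 = 0.285, v̄ = (0.28+0.43)/2 = 0.355 → q = 1.6×0.285×0.355 = 0.1619 m³/s
Panel 2-3: Δb = 7.8 m, d̄ = (0.35+0.67)/2 = 0.51, v̄ = (0.43+0.67)/2 = 0.55 → q = 7.8×0.51×0.55 = 2.188 m³/s
Panel 3-4: Δb = 1.9 m, d̄ = (0.67+0.79)/2 = 0.73, v̄ = (0.67+0.74)/2 = 0.705 → q = 1.9×0.73×0.705 = 0.9778 m³/s
Panel 4-5: Δb = 13.1 m, d̄ = (0.79+0.22)/2 = 0.505, v̄ = (0.74+0.49)/2 = 0.615 → q = 13.1×0.505×0.615 = 4.069 m³/s
Q = Σ q = 7.396 m³/s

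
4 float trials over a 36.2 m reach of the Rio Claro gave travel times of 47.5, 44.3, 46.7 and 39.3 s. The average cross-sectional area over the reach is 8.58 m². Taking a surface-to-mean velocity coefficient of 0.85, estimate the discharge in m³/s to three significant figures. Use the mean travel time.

t̄ = (47.5 + 44.3 + 46.7 + 39.3) / 4 = 44.45 s
v_surface = L / t̄ = 36.2 / 44.45 = 0.8144 m/s
v_mean = 0.85 × 0.8144 = 0.6922 m/s
Q = A × v_mean = 8.58 × 0.6922 = 5.939 m³/s

5.94 m³/s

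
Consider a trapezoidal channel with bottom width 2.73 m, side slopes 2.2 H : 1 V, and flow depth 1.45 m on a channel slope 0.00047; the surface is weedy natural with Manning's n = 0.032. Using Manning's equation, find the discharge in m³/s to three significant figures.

5.35 m³/s

A = (b + z·y)·y = (2.73 + 2.2×1.45)×1.45 = 8.584 m²
P = b + 2y√(1+z²) = 2.73 + 2×1.45×√(1+2.2²) = 9.738 m
R = A/P = 8.584/9.738 = 0.8815 m
Q = (1/n)·A·R^(2/3)·S^(1/2) = (1/0.032) × 8.584 × 0.8815^(2/3) × 0.00047^(1/2) = 5.346 m³/s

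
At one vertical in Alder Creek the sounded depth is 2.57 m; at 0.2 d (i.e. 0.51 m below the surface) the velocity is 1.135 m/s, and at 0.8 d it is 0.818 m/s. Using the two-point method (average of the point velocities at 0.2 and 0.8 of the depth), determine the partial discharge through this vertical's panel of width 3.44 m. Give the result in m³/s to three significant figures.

8.63 m³/s

v̄ = (1.135 + 0.818) / 2 = 0.9765 m/s
q = v̄ × d × w = 0.9765 × 2.57 × 3.44 = 8.633 m³/s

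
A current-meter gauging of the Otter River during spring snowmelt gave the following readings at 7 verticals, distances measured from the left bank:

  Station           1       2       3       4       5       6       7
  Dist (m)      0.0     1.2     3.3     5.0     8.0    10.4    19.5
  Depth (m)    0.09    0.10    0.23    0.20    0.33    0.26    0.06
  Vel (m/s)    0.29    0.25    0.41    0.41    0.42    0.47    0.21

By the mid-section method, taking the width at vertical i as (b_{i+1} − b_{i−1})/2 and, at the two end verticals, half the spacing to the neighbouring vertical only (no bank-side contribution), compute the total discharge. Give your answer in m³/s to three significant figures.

w_1 = (1.2 − 0.0)/2 = 0.6 m; q_1 = 0.29 × 0.09 × 0.6 = 0.01566 m³/s
w_2 = (3.3 − 0.0)/2 = 1.65 m; q_2 = 0.25 × 0.10 × 1.65 = 0.04125 m³/s
w_3 = (5.0 − 1.2)/2 = 1.9 m; q_3 = 0.41 × 0.23 × 1.9 = 0.1792 m³/s
w_4 = (8.0 − 3.3)/2 = 2.35 m; q_4 = 0.41 × 0.20 × 2.35 = 0.1927 m³/s
w_5 = (10.4 − 5.0)/2 = 2.7 m; q_5 = 0.42 × 0.33 × 2.7 = 0.3742 m³/s
w_6 = (19.5 − 8.0)/2 = 5.75 m; q_6 = 0.47 × 0.26 × 5.75 = 0.7027 m³/s
w_7 = (19.5 − 10.4)/2 = 4.55 m; q_7 = 0.21 × 0.06 × 4.55 = 0.05733 m³/s
Q = Σ qᵢ = 1.563 m³/s

1.56 m³/s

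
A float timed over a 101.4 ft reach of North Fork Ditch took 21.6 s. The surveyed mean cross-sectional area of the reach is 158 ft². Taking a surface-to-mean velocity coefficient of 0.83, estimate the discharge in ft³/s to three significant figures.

616 ft³/s

v_surface = L / t̄ = 101.4 / 21.6 = 4.694 ft/s
v_mean = 0.83 × 4.694 = 3.896 ft/s
Q = A × v_mean = 158 × 3.896 = 615.6 ft³/s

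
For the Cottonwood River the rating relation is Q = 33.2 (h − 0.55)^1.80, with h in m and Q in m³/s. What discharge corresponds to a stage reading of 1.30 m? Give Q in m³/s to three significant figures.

Q = 33.2 × (1.30 − 0.55)^1.80 = 33.2 × 0.75^1.80 = 19.78 m³/s

19.8 m³/s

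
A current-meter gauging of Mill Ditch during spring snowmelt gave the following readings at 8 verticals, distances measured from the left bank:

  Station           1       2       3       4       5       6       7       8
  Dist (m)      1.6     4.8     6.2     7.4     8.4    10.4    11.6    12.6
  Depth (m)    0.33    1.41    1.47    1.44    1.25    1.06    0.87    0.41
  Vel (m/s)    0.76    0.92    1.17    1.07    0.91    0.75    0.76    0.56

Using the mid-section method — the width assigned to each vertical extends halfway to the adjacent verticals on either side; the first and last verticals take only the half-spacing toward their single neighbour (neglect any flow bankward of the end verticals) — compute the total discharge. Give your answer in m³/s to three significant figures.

11.1 m³/s

w_1 = (4.8 − 1.6)/2 = 1.6 m; q_1 = 0.76 × 0.33 × 1.6 = 0.4013 m³/s
w_2 = (6.2 − 1.6)/2 = 2.3 m; q_2 = 0.92 × 1.41 × 2.3 = 2.984 m³/s
w_3 = (7.4 − 4.8)/2 = 1.3 m; q_3 = 1.17 × 1.47 × 1.3 = 2.236 m³/s
w_4 = (8.4 − 6.2)/2 = 1.1 m; q_4 = 1.07 × 1.44 × 1.1 = 1.695 m³/s
w_5 = (10.4 − 7.4)/2 = 1.5 m; q_5 = 0.91 × 1.25 × 1.5 = 1.706 m³/s
w_6 = (11.6 − 8.4)/2 = 1.6 m; q_6 = 0.75 × 1.06 × 1.6 = 1.272 m³/s
w_7 = (12.6 − 10.4)/2 = 1.1 m; q_7 = 0.76 × 0.87 × 1.1 = 0.7273 m³/s
w_8 = (12.6 − 11.6)/2 = 0.5 m; q_8 = 0.56 × 0.41 × 0.5 = 0.1148 m³/s
Q = Σ qᵢ = 11.14 m³/s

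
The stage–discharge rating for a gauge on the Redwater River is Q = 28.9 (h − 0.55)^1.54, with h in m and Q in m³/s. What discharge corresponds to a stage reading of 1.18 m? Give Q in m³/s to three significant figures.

14.2 m³/s

Q = 28.9 × (1.18 − 0.55)^1.54 = 28.9 × 0.63^1.54 = 14.19 m³/s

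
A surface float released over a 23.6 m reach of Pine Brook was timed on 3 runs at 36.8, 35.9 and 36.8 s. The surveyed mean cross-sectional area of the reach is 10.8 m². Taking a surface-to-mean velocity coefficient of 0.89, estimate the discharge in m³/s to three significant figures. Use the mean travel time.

t̄ = (36.8 + 35.9 + 36.8) / 3 = 36.5 s
v_surface = L / t̄ = 23.6 / 36.5 = 0.6466 m/s
v_mean = 0.89 × 0.6466 = 0.5755 m/s
Q = A × v_mean = 10.8 × 0.5755 = 6.215 m³/s

6.21 m³/s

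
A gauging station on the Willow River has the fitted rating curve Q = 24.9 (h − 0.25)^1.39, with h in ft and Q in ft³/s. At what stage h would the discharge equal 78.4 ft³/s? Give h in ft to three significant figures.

h − h₀ = (Q/C)^(1/b) = (78.4/24.9)^(1/1.39) = 2.282 ft
h = 0.25 + 2.282 = 2.532 ft

2.53 ft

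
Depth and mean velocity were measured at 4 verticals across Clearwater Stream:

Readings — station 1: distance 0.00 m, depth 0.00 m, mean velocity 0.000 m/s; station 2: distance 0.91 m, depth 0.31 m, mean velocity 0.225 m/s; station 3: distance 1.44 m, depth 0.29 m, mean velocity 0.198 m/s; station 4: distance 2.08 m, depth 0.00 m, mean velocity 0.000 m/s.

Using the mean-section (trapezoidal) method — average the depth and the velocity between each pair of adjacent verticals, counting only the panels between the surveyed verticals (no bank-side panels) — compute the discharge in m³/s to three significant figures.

0.0587 m³/s

Panel 1-2: Δb = 0.91 m, d̄ = (0.00+0.31)/2 = 0.155, v̄ = (0.000+0.225)/2 = 0.1125 → q = 0.91×0.155×0.1125 = 0.01587 m³/s
Panel 2-3: Δb = 0.53 m, d̄ = (0.31+0.29)/2 = 0.3, v̄ = (0.225+0.198)/2 = 0.2115 → q = 0.53×0.3×0.2115 = 0.03363 m³/s
Panel 3-4: Δb = 0.64 m, d̄ = (0.29+0.00)/2 = 0.145, v̄ = (0.198+0.000)/2 = 0.099 → q = 0.64×0.145×0.099 = 0.009187 m³/s
Q = Σ q = 0.05868 m³/s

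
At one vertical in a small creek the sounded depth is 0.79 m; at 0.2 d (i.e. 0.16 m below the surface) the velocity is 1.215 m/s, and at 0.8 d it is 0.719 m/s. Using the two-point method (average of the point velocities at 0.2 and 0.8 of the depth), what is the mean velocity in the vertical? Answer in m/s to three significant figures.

v̄ = (1.215 + 0.719) / 2 = 0.9670 m/s

0.967 m/s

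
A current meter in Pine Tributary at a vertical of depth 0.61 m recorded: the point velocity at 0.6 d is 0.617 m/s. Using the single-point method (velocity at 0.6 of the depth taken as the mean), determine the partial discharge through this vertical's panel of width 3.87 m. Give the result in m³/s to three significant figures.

1.46 m³/s

v̄ = v₀.₆ = 0.617 m/s
q = v̄ × d × w = 0.6170 × 0.61 × 3.87 = 1.457 m³/s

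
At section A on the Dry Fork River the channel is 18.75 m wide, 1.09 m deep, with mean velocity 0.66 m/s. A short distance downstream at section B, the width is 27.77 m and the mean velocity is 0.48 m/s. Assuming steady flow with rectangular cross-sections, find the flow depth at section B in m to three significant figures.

Q = A₁V₁ = (18.75×1.09) × 0.66 = 13.49 m³/s
d₂ = Q/(b₂ V₂) = 13.49/(27.77×0.48) = 1.012 m

1.01 m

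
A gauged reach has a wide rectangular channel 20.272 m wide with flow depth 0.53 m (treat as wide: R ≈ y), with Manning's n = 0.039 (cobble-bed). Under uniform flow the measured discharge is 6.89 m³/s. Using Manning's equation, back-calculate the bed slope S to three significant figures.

A = b·y = 20.272 × 0.53 = 10.74 m²
Wide channel: R ≈ y = 0.53 m
S = (Q·n / (1·A·R^(2/3)))² = (6.89×0.039 / (1×10.74×0.6549))² = 0.001458

0.00146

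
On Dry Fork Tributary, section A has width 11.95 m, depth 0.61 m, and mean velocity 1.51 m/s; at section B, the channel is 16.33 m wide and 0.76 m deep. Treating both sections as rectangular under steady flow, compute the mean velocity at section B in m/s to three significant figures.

0.887 m/s

Q = A₁V₁ = (11.95×0.61) × 1.51 = 11.01 m³/s
A₂ = 16.33 × 0.76 = 12.41 m²
V₂ = Q/A₂ = 11.01/12.41 = 0.8869 m/s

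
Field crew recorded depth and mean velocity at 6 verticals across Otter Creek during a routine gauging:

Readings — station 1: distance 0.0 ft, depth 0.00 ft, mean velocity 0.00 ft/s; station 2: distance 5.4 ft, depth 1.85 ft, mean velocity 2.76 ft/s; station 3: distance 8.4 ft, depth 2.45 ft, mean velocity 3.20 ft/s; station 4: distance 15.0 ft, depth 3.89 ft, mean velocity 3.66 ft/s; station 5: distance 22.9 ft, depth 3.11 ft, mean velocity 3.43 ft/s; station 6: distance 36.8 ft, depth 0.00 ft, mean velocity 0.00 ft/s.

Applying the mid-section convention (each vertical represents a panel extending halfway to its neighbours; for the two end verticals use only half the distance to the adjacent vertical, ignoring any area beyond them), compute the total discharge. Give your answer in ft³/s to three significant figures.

279 ft³/s

w_2 = (8.4 − 0.0)/2 = 4.2 ft; q_2 = 2.76 × 1.85 × 4.2 = 21.45 ft³/s
w_3 = (15.0 − 5.4)/2 = 4.8 ft; q_3 = 3.20 × 2.45 × 4.8 = 37.63 ft³/s
w_4 = (22.9 − 8.4)/2 = 7.25 ft; q_4 = 3.66 × 3.89 × 7.25 = 103.2 ft³/s
w_5 = (36.8 − 15.0)/2 = 10.9 ft; q_5 = 3.43 × 3.11 × 10.9 = 116.3 ft³/s
Stations 1, 6 contribute zero (depth or velocity is 0).
Q = Σ qᵢ = 278.6 ft³/s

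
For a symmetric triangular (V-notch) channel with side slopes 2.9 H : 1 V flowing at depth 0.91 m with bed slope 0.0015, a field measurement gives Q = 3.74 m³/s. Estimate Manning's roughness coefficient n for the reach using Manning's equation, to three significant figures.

0.0142

A = z·y² = 2.9×0.91² = 2.401 m²
P = 2y√(1+z²) = 2×0.91×√(1+2.9²) = 5.583 m
R = A/P = 2.401/5.583 = 0.4301 m
n = (1/Q)·A·R^(2/3)·S^(1/2) = (1/3.74) × 2.401 × 0.5698 × 0.03873 = 0.01417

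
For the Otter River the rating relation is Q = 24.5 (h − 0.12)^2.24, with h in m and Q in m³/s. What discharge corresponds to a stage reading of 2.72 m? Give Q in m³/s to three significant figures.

Q = 24.5 × (2.72 − 0.12)^2.24 = 24.5 × 2.6^2.24 = 208.3 m³/s

208 m³/s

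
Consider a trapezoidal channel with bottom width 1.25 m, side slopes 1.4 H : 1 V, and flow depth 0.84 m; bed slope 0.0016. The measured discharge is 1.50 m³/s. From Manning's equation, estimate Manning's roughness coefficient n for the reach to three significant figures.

0.0339

A = (b + z·y)·y = (1.25 + 1.4×0.84)×0.84 = 2.038 m²
P = b + 2y√(1+z²) = 1.25 + 2×0.84×√(1+1.4²) = 4.140 m
R = A/P = 2.038/4.140 = 0.4922 m
n = (1/Q)·A·R^(2/3)·S^(1/2) = (1/1.50) × 2.038 × 0.6234 × 0.04000 = 0.03388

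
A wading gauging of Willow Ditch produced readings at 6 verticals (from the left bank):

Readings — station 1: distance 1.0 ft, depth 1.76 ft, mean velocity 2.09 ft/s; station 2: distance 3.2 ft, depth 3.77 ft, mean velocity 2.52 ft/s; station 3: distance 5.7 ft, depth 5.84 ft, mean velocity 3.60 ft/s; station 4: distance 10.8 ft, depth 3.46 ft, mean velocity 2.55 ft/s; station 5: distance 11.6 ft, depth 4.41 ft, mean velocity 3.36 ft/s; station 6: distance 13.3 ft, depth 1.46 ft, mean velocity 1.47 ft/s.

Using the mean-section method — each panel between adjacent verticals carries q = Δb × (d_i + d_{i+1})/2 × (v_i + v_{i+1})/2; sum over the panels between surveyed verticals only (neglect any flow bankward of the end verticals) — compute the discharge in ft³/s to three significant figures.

Panel 1-2: Δb = 2.2 ft, d̄ = (1.76+3.77)/2 = 2.765, v̄ = (2.09+2.52)/2 = 2.305 → q = 2.2×2.765×2.305 = 14.02 ft³/s
Panel 2-3: Δb = 2.5 ft, d̄ = (3.77+5.84)/2 = 4.805, v̄ = (2.52+3.60)/2 = 3.06 → q = 2.5×4.805×3.06 = 36.76 ft³/s
Panel 3-4: Δb = 5.1 ft, d̄ = (5.84+3.46)/2 = 4.65, v̄ = (3.60+2.55)/2 = 3.075 → q = 5.1×4.65×3.075 = 72.92 ft³/s
Panel 4-5: Δb = 0.8 ft, d̄ = (3.46+4.41)/2 = 3.935, v̄ = (2.55+3.36)/2 = 2.955 → q = 0.8×3.935×2.955 = 9.302 ft³/s
Panel 5-6: Δb = 1.7 ft, d̄ = (4.41+1.46)/2 = 2.935, v̄ = (3.36+1.47)/2 = 2.415 → q = 1.7×2.935×2.415 = 12.05 ft³/s
Q = Σ q = 145.1 ft³/s

145 ft³/s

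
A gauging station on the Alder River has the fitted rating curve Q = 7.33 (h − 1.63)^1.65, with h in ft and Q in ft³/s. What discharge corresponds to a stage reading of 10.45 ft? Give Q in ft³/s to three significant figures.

266 ft³/s

Q = 7.33 × (10.45 − 1.63)^1.65 = 7.33 × 8.82^1.65 = 266.2 ft³/s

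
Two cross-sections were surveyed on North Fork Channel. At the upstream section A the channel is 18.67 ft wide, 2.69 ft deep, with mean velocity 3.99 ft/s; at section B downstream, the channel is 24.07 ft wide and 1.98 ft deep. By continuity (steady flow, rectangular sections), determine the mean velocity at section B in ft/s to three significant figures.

Q = A₁V₁ = (18.67×2.69) × 3.99 = 200.4 ft³/s
A₂ = 24.07 × 1.98 = 47.66 ft²
V₂ = Q/A₂ = 200.4/47.66 = 4.205 ft/s

4.20 ft/s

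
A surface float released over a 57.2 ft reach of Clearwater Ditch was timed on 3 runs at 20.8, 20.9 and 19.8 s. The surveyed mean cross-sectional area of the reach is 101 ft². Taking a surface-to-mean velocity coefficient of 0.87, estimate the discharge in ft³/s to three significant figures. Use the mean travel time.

t̄ = (20.8 + 20.9 + 19.8) / 3 = 20.5 s
v_surface = L / t̄ = 57.2 / 20.5 = 2.790 ft/s
v_mean = 0.87 × 2.790 = 2.428 ft/s
Q = A × v_mean = 101 × 2.428 = 245.2 ft³/s

245 ft³/s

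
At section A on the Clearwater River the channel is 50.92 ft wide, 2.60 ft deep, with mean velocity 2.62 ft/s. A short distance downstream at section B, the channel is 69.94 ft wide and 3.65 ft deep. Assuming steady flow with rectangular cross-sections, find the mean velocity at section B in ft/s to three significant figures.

1.36 ft/s

Q = A₁V₁ = (50.92×2.60) × 2.62 = 346.9 ft³/s
A₂ = 69.94 × 3.65 = 255.3 ft²
V₂ = Q/A₂ = 346.9/255.3 = 1.359 ft/s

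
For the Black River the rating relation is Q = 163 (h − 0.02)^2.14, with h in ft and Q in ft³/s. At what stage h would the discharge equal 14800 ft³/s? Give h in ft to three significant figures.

h − h₀ = (Q/C)^(1/b) = (14800/163)^(1/2.14) = 8.222 ft
h = 0.02 + 8.222 = 8.242 ft

8.24 ft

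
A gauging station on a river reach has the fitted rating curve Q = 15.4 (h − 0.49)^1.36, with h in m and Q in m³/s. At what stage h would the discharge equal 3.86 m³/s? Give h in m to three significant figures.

h − h₀ = (Q/C)^(1/b) = (3.86/15.4)^(1/1.36) = 0.3615 m
h = 0.49 + 0.3615 = 0.8515 m

0.852 m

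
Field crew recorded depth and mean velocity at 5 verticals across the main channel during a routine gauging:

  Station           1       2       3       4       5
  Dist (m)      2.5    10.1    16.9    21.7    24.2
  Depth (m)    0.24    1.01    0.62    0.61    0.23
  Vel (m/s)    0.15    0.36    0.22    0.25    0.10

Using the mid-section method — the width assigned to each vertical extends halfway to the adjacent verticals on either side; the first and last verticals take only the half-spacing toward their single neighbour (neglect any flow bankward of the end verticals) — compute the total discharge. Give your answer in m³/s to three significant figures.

w_1 = (10.1 − 2.5)/2 = 3.8 m; q_1 = 0.15 × 0.24 × 3.8 = 0.1368 m³/s
w_2 = (16.9 − 2.5)/2 = 7.2 m; q_2 = 0.36 × 1.01 × 7.2 = 2.618 m³/s
w_3 = (21.7 − 10.1)/2 = 5.8 m; q_3 = 0.22 × 0.62 × 5.8 = 0.7911 m³/s
w_4 = (24.2 − 16.9)/2 = 3.65 m; q_4 = 0.25 × 0.61 × 3.65 = 0.5566 m³/s
w_5 = (24.2 − 21.7)/2 = 1.25 m; q_5 = 0.10 × 0.23 × 1.25 = 0.02875 m³/s
Q = Σ qᵢ = 4.131 m³/s

4.13 m³/s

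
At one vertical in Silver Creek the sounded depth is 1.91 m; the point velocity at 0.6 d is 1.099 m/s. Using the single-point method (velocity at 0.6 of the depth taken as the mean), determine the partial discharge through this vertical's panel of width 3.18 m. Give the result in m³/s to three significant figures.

v̄ = v₀.₆ = 1.099 m/s
q = v̄ × d × w = 1.099 × 1.91 × 3.18 = 6.675 m³/s

6.68 m³/s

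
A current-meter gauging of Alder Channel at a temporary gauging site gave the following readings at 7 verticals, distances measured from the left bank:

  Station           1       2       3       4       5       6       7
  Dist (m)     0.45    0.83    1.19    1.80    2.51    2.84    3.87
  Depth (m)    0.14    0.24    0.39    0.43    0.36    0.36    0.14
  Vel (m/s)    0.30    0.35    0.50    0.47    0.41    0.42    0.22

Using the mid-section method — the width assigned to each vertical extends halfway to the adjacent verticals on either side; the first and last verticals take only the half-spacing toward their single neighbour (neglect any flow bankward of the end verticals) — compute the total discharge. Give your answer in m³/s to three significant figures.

0.462 m³/s

w_1 = (0.83 − 0.45)/2 = 0.19 m; q_1 = 0.30 × 0.14 × 0.19 = 0.007980 m³/s
w_2 = (1.19 − 0.45)/2 = 0.37 m; q_2 = 0.35 × 0.24 × 0.37 = 0.03108 m³/s
w_3 = (1.80 − 0.83)/2 = 0.485 m; q_3 = 0.50 × 0.39 × 0.485 = 0.09458 m³/s
w_4 = (2.51 − 1.19)/2 = 0.66 m; q_4 = 0.47 × 0.43 × 0.66 = 0.1334 m³/s
w_5 = (2.84 − 1.80)/2 = 0.52 m; q_5 = 0.41 × 0.36 × 0.52 = 0.07675 m³/s
w_6 = (3.87 − 2.51)/2 = 0.68 m; q_6 = 0.42 × 0.36 × 0.68 = 0.1028 m³/s
w_7 = (3.87 − 2.84)/2 = 0.515 m; q_7 = 0.22 × 0.14 × 0.515 = 0.01586 m³/s
Q = Σ qᵢ = 0.4625 m³/s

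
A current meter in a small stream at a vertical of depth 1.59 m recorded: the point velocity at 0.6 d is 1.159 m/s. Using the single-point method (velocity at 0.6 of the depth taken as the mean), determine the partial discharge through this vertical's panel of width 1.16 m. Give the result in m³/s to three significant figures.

v̄ = v₀.₆ = 1.159 m/s
q = v̄ × d × w = 1.159 × 1.59 × 1.16 = 2.138 m³/s

2.14 m³/s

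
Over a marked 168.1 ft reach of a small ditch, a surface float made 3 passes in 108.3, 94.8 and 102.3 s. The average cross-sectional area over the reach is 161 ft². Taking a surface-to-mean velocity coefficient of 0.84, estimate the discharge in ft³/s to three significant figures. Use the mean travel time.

t̄ = (108.3 + 94.8 + 102.3) / 3 = 101.8 s
v_surface = L / t̄ = 168.1 / 101.8 = 1.651 ft/s
v_mean = 0.84 × 1.651 = 1.387 ft/s
Q = A × v_mean = 161 × 1.387 = 223.3 ft³/s

223 ft³/s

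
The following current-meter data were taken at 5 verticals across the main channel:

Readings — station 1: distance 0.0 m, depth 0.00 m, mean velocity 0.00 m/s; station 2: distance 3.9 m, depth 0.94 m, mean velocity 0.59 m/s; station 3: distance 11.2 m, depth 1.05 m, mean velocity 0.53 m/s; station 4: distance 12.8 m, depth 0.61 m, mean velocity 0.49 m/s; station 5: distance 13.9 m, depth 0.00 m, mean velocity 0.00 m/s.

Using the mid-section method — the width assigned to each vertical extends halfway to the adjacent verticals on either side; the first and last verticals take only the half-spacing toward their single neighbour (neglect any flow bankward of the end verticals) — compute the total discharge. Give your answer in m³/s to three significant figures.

5.99 m³/s

w_2 = (11.2 − 0.0)/2 = 5.6 m; q_2 = 0.59 × 0.94 × 5.6 = 3.106 m³/s
w_3 = (12.8 − 3.9)/2 = 4.45 m; q_3 = 0.53 × 1.05 × 4.45 = 2.476 m³/s
w_4 = (13.9 − 11.2)/2 = 1.35 m; q_4 = 0.49 × 0.61 × 1.35 = 0.4035 m³/s
Stations 1, 5 contribute zero (depth or velocity is 0).
Q = Σ qᵢ = 5.986 m³/s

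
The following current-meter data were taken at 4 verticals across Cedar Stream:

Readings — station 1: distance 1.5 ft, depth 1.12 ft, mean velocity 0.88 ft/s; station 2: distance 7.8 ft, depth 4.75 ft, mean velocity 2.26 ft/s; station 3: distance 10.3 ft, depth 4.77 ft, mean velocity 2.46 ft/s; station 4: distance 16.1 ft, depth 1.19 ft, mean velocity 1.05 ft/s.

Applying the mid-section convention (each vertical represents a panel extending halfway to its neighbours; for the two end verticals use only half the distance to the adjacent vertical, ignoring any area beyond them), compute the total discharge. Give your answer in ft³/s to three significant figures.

w_1 = (7.8 − 1.5)/2 = 3.15 ft; q_1 = 0.88 × 1.12 × 3.15 = 3.105 ft³/s
w_2 = (10.3 − 1.5)/2 = 4.4 ft; q_2 = 2.26 × 4.75 × 4.4 = 47.23 ft³/s
w_3 = (16.1 − 7.8)/2 = 4.15 ft; q_3 = 2.46 × 4.77 × 4.15 = 48.70 ft³/s
w_4 = (16.1 − 10.3)/2 = 2.9 ft; q_4 = 1.05 × 1.19 × 2.9 = 3.624 ft³/s
Q = Σ qᵢ = 102.7 ft³/s

103 ft³/s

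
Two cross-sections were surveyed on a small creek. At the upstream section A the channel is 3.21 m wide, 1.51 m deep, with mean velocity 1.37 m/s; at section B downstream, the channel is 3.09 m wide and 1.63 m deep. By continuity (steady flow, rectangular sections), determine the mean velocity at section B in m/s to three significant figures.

1.32 m/s

Q = A₁V₁ = (3.21×1.51) × 1.37 = 6.641 m³/s
A₂ = 3.09 × 1.63 = 5.037 m²
V₂ = Q/A₂ = 6.641/5.037 = 1.318 m/s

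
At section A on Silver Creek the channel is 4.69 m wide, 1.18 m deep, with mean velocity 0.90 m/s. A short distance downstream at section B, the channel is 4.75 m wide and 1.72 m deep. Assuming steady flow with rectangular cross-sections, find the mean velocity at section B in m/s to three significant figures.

0.610 m/s

Q = A₁V₁ = (4.69×1.18) × 0.90 = 4.981 m³/s
A₂ = 4.75 × 1.72 = 8.170 m²
V₂ = Q/A₂ = 4.981/8.170 = 0.6096 m/s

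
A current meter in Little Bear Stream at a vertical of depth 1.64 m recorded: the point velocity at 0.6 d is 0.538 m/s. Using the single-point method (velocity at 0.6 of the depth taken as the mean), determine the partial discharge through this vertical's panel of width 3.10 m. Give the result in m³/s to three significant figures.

2.74 m³/s

v̄ = v₀.₆ = 0.538 m/s
q = v̄ × d × w = 0.5380 × 1.64 × 3.10 = 2.735 m³/s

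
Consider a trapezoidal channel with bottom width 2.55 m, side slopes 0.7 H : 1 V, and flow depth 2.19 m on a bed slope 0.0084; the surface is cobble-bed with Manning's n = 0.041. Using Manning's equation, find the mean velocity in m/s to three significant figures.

A = (b + z·y)·y = (2.55 + 0.7×2.19)×2.19 = 8.942 m²
P = b + 2y√(1+z²) = 2.55 + 2×2.19×√(1+0.7²) = 7.896 m
R = A/P = 8.942/7.896 = 1.132 m
Q = (1/n)·A·R^(2/3)·S^(1/2) = (1/0.041) × 8.942 × 1.132^(2/3) × 0.0084^(1/2) = 21.72 m³/s
V = Q/A = 21.72/8.942 = 2.429 m/s

2.43 m/s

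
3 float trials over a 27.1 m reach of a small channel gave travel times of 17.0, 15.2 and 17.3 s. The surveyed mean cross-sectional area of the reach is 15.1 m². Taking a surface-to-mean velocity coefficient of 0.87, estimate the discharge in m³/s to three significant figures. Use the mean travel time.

t̄ = (17.0 + 15.2 + 17.3) / 3 = 16.5 s
v_surface = L / t̄ = 27.1 / 16.5 = 1.642 m/s
v_mean = 0.87 × 1.642 = 1.429 m/s
Q = A × v_mean = 15.1 × 1.429 = 21.58 m³/s

21.6 m³/s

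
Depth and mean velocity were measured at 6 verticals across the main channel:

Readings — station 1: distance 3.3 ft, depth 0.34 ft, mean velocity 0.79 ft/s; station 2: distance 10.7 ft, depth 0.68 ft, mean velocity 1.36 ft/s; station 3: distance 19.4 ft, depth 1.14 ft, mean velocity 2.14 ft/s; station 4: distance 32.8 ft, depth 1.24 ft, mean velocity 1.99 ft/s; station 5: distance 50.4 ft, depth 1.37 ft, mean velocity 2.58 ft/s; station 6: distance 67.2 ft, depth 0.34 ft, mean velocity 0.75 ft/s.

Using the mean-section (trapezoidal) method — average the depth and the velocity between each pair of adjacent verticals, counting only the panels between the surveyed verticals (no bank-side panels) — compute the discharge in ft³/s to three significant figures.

Panel 1-2: Δb = 7.4 ft, d̄ = (0.34+0.68)/2 = 0.51, v̄ = (0.79+1.36)/2 = 1.075 → q = 7.4×0.51×1.075 = 4.057 ft³/s
Panel 2-3: Δb = 8.7 ft, d̄ = (0.68+1.14)/2 = 0.91, v̄ = (1.36+2.14)/2 = 1.75 → q = 8.7×0.91×1.75 = 13.85 ft³/s
Panel 3-4: Δb = 13.4 ft, d̄ = (1.14+1.24)/2 = 1.19, v̄ = (2.14+1.99)/2 = 2.065 → q = 13.4×1.19×2.065 = 32.93 ft³/s
Panel 4-5: Δb = 17.6 ft, d̄ = (1.24+1.37)/2 = 1.305, v̄ = (1.99+2.58)/2 = 2.285 → q = 17.6×1.305×2.285 = 52.48 ft³/s
Panel 5-6: Δb = 16.8 ft, d̄ = (1.37+0.34)/2 = 0.855, v̄ = (2.58+0.75)/2 = 1.665 → q = 16.8×0.855×1.665 = 23.92 ft³/s
Q = Σ q = 127.2 ft³/s

127 ft³/s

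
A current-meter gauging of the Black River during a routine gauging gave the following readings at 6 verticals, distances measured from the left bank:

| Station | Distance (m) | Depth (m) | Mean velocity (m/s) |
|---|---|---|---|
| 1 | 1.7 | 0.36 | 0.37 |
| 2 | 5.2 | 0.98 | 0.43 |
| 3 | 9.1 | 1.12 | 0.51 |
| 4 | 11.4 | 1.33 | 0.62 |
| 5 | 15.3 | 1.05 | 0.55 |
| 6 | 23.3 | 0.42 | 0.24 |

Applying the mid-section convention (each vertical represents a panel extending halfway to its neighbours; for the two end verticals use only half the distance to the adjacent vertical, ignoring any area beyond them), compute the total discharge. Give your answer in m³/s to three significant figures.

w_1 = (5.2 − 1.7)/2 = 1.75 m; q_1 = 0.37 × 0.36 × 1.75 = 0.2331 m³/s
w_2 = (9.1 − 1.7)/2 = 3.7 m; q_2 = 0.43 × 0.98 × 3.7 = 1.559 m³/s
w_3 = (11.4 − 5.2)/2 = 3.1 m; q_3 = 0.51 × 1.12 × 3.1 = 1.771 m³/s
w_4 = (15.3 − 9.1)/2 = 3.1 m; q_4 = 0.62 × 1.33 × 3.1 = 2.556 m³/s
w_5 = (23.3 − 11.4)/2 = 5.95 m; q_5 = 0.55 × 1.05 × 5.95 = 3.436 m³/s
w_6 = (23.3 − 15.3)/2 = 4 m; q_6 = 0.24 × 0.42 × 4 = 0.4032 m³/s
Q = Σ qᵢ = 9.959 m³/s

9.96 m³/s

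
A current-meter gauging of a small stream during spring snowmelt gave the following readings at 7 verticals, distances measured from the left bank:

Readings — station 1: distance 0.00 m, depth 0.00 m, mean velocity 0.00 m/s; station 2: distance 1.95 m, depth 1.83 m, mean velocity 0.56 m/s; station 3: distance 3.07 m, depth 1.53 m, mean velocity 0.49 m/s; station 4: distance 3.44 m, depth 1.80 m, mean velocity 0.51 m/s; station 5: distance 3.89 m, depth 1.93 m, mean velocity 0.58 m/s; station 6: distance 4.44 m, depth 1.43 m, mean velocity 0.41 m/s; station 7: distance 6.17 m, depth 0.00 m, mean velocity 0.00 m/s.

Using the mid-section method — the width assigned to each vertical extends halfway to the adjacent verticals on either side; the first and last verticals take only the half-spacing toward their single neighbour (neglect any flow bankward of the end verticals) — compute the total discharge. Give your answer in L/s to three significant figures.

w_2 = (3.07 − 0.00)/2 = 1.535 m; q_2 = 0.56 × 1.83 × 1.535 = 1.573 m³/s
w_3 = (3.44 − 1.95)/2 = 0.745 m; q_3 = 0.49 × 1.53 × 0.745 = 0.5585 m³/s
w_4 = (3.89 − 3.07)/2 = 0.41 m; q_4 = 0.51 × 1.80 × 0.41 = 0.3764 m³/s
w_5 = (4.44 − 3.44)/2 = 0.5 m; q_5 = 0.58 × 1.93 × 0.5 = 0.5597 m³/s
w_6 = (6.17 − 3.89)/2 = 1.14 m; q_6 = 0.41 × 1.43 × 1.14 = 0.6684 m³/s
Stations 1, 7 contribute zero (depth or velocity is 0).
Q = Σ qᵢ = 3.736 m³/s
= 3.736 × 1000 = 3736 L/s

3740 L/s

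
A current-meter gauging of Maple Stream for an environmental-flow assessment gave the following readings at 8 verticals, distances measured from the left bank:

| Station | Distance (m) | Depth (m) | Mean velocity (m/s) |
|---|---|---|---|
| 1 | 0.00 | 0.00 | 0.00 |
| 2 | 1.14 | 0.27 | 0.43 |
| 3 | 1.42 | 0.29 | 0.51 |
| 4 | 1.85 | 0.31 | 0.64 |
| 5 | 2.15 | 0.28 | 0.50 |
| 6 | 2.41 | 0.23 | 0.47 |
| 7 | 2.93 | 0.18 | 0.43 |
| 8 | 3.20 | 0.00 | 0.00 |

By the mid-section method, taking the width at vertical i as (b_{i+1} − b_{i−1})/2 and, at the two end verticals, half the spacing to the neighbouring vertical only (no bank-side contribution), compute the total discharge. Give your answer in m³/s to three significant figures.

w_2 = (1.42 − 0.00)/2 = 0.71 m; q_2 = 0.43 × 0.27 × 0.71 = 0.08243 m³/s
w_3 = (1.85 − 1.14)/2 = 0.355 m; q_3 = 0.51 × 0.29 × 0.355 = 0.05250 m³/s
w_4 = (2.15 − 1.42)/2 = 0.365 m; q_4 = 0.64 × 0.31 × 0.365 = 0.07242 m³/s
w_5 = (2.41 − 1.85)/2 = 0.28 m; q_5 = 0.50 × 0.28 × 0.28 = 0.03920 m³/s
w_6 = (2.93 − 2.15)/2 = 0.39 m; q_6 = 0.47 × 0.23 × 0.39 = 0.04216 m³/s
w_7 = (3.20 − 2.41)/2 = 0.395 m; q_7 = 0.43 × 0.18 × 0.395 = 0.03057 m³/s
Stations 1, 8 contribute zero (depth or velocity is 0).
Q = Σ qᵢ = 0.3193 m³/s

0.319 m³/s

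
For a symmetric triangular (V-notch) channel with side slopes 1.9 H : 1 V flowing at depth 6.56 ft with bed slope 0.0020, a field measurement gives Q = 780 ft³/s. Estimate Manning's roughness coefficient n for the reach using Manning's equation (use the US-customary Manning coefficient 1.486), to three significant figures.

0.0142

A = z·y² = 1.9×6.56² = 81.76 ft²
P = 2y√(1+z²) = 2×6.56×√(1+1.9²) = 28.17 ft
R = A/P = 81.76/28.17 = 2.903 ft
n = (1.486/Q)·A·R^(2/3)·S^(1/2) = (1.486/780) × 81.76 × 2.035 × 0.04472 = 0.01417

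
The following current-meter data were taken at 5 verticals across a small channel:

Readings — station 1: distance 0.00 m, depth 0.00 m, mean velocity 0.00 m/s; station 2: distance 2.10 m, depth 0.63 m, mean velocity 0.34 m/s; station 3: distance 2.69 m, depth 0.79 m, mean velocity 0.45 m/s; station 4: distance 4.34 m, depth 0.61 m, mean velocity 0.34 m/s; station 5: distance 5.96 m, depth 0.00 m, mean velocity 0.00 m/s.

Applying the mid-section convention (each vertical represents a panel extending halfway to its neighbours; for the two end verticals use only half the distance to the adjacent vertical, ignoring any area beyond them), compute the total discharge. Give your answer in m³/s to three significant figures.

1.03 m³/s

w_2 = (2.69 − 0.00)/2 = 1.345 m; q_2 = 0.34 × 0.63 × 1.345 = 0.2881 m³/s
w_3 = (4.34 − 2.10)/2 = 1.12 m; q_3 = 0.45 × 0.79 × 1.12 = 0.3982 m³/s
w_4 = (5.96 − 2.69)/2 = 1.635 m; q_4 = 0.34 × 0.61 × 1.635 = 0.3391 m³/s
Stations 1, 5 contribute zero (depth or velocity is 0).
Q = Σ qᵢ = 1.025 m³/s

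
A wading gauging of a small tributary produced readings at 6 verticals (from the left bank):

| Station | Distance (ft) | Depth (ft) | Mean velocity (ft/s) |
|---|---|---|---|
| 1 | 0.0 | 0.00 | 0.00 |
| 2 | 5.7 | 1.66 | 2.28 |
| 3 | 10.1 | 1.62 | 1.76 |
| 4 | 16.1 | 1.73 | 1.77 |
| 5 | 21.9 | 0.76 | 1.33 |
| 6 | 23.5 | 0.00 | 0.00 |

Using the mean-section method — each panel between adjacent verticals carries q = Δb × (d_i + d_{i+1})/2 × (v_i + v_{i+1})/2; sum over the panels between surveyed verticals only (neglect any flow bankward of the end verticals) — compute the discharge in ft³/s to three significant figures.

49.3 ft³/s

Panel 1-2: Δb = 5.7 ft, d̄ = (0.00+1.66)/2 = 0.83, v̄ = (0.00+2.28)/2 = 1.14 → q = 5.7×0.83×1.14 = 5.393 ft³/s
Panel 2-3: Δb = 4.4 ft, d̄ = (1.66+1.62)/2 = 1.64, v̄ = (2.28+1.76)/2 = 2.02 → q = 4.4×1.64×2.02 = 14.58 ft³/s
Panel 3-4: Δb = 6 ft, d̄ = (1.62+1.73)/2 = 1.675, v̄ = (1.76+1.77)/2 = 1.765 → q = 6×1.675×1.765 = 17.74 ft³/s
Panel 4-5: Δb = 5.8 ft, d̄ = (1.73+0.76)/2 = 1.245, v̄ = (1.77+1.33)/2 = 1.55 → q = 5.8×1.245×1.55 = 11.19 ft³/s
Panel 5-6: Δb = 1.6 ft, d̄ = (0.76+0.00)/2 = 0.38, v̄ = (1.33+0.00)/2 = 0.665 → q = 1.6×0.38×0.665 = 0.4043 ft³/s
Q = Σ q = 49.30 ft³/s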